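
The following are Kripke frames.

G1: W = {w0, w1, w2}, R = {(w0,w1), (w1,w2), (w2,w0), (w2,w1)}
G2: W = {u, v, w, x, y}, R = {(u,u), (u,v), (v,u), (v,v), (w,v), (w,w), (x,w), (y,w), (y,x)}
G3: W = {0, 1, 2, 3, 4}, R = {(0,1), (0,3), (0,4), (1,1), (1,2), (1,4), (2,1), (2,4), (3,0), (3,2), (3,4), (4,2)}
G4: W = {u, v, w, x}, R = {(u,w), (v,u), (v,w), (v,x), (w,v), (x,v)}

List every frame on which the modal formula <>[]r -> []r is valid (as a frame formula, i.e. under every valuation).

The schema corresponds to the Euclidean property: forall x forall y forall z (Rxy & Rxz -> Ryz).
G1: fails — Rw0w1 and Rw0w1 but not Rw1w1.
G2: fails — Rwv and Rww but not Rvw.
G3: fails — R01 and R03 but not R13.
G4: fails — Ruw and Ruw but not Rww.

none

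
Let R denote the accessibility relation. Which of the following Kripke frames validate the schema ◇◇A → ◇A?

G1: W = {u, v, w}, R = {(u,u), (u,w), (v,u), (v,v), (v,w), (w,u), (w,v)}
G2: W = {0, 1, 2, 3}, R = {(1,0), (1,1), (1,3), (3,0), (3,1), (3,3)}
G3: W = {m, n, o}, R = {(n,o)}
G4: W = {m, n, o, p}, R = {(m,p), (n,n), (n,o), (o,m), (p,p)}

The schema corresponds to transitivity: ∀x ∀y ∀z (Rxy ∧ Ryz → Rxz).
G1: fails — Ruw and Rwv but not Ruv.
G2: condition met.
G3: condition met.
G4: fails — Rom and Rmp but not Rop.
Valid on: G2, G3.

G2, G3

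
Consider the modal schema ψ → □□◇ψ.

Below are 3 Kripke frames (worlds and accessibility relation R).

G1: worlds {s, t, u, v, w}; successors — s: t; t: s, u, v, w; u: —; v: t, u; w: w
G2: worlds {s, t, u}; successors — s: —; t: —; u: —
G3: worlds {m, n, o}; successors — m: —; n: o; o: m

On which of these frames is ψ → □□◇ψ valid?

G2

Frame correspondent (Sahlqvist): ∀x ∀z (xR²z → ∃w (x = w ∧ zRw)) — i.e. a generalized confluence (Geach) condition.
G1: fails — sR²s but no w* with s=w* and sRw*.
G2: satisfies the condition.
G3: fails — nR²m but no w with n=w and mRw.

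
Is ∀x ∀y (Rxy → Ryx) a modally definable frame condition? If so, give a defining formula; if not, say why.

Yes, by r → □◇r

The condition is symmetry. A defining modal formula is r → □◇r.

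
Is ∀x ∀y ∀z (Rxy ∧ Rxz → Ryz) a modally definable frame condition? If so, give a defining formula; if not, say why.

Yes — defined by ◇r → □◇r

The condition is the Euclidean property. A defining modal formula is ◇r → □◇r.
Suppose ◇r→□◇r is valid. Take Rxy, Rxz and set V(r)={y}. Then ◇r at x, so □◇r at x, so ◇r at z, so some w with Rzw has r; w=y, i.e. Rzy. By symmetry of the argument, Ryz.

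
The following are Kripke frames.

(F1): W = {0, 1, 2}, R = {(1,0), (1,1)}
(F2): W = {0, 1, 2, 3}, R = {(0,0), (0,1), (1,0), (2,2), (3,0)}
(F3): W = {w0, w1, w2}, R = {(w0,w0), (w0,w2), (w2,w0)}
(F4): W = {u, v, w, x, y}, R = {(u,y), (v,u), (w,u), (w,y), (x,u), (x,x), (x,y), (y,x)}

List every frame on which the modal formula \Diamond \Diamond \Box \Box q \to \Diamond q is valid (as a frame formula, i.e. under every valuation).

The schema corresponds to a generalized confluence (Geach) condition: \forall x \forall y (x R^2 y \to \exists w (y R^2 w \wedge xRw)).
(F1): fails — 1R²0 but no w with 0R²w and 1Rw.
(F2): ✓.
(F3): ✓.
(F4): ✓.

(F2), (F3), (F4)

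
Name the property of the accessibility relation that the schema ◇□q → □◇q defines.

Suppose ◇□q→□◇q is valid. Take Rxy, Rxz and set V(q)={w : Ryw}. Then □q at y so ◇□q at x, so □◇q at x, so ◇q at z, giving w with Rzw and Ryw.

convergence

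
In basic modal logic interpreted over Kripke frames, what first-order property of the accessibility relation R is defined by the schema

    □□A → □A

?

Suppose □□A→□A is valid. Take Rxy and set V(A)={w : xR²w}. Then □□A at x, so □A at x, so A at y, i.e. ∃z(Rxz∧Rzy).
Conversely, any frame satisfying ∀x ∀y (Rxy → ∃z (Rxz ∧ Rzy)) validates the schema.
Frame condition: ∀x ∀y (Rxy → ∃z (Rxz ∧ Rzy)).

density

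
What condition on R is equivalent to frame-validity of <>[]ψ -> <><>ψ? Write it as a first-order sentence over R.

This is a Sahlqvist (Geach-type) schema ◇^1□^1ψ → □^0◇^2ψ.
First-order correspondent: forall x forall y (xRy -> exists w (yRw & x R^2 w)).

forall x forall y (xRy -> exists w (yRw & x R^2 w))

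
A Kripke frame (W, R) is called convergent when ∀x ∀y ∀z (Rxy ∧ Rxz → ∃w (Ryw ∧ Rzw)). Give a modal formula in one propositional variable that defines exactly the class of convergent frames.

The condition is convergence. The .2 schema ◇□q → □◇q defines it.
Suppose ◇□q→□◇q is valid. Take Rxy, Rxz and set V(q)={w : Ryw}. Then □q at y so ◇□q at x, so □◇q at x, so ◇q at z, giving w with Rzw and Ryw.

◇□q → □◇q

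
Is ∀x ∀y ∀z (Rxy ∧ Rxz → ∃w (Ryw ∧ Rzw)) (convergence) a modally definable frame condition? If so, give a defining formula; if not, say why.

This is a Sahlqvist condition; the .2 axiom ◇□r → □◇r defines it.

Definable; ◇□r → □◇r defines it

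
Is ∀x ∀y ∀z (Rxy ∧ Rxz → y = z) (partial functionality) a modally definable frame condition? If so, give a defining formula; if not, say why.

Yes — defined by ◇q → □q

The condition is partial functionality. A defining modal formula is ◇q → □q.
Suppose ◇q→□q is valid. Take Rxy, Rxz and set V(q)={y}. Then ◇q at x, so □q at x, so q at z, i.e. z=y.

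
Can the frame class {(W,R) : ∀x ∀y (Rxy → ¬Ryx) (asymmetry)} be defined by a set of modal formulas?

No

If a class were modally definable it would be closed under surjective bounded morphisms (Goldblatt–Thomason).
The 3-cycle (worlds s,t,u with s→t→u→s) is asymmetric. Mapping every world to a single reflexive point • is a surjective bounded morphism, and the reflexive point is not asymmetric (R•• but asymmetry requires ¬R••).
Hence asymmetry is not modally definable.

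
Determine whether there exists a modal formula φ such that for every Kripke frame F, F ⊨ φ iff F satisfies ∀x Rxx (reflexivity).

The condition is reflexivity. A defining modal formula is □q → q.

Yes — defined by □q → q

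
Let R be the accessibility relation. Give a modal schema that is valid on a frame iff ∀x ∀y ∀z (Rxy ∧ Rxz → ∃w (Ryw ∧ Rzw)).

The condition is convergence. The .2 schema ◇□ψ → □◇ψ defines it.
Suppose ◇□ψ→□◇ψ is valid. Take Rxy, Rxz and set V(ψ)={w : Ryw}. Then □ψ at y so ◇□ψ at x, so □◇ψ at x, so ◇ψ at z, giving w with Rzw and Ryw.

◇□ψ → □◇ψ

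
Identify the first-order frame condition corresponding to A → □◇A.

Symmetry

This schema is the B axiom.
Its frame correspondent is symmetry — ∀x ∀y (Rxy → Ryx).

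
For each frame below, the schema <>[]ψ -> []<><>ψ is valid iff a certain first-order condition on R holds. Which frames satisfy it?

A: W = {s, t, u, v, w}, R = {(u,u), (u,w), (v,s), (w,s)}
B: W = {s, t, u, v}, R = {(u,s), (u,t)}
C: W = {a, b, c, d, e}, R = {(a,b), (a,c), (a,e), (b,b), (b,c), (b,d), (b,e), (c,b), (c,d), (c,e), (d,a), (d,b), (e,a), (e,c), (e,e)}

C

Frame correspondent (Sahlqvist): forall x forall y forall z ((xRy & xRz) -> exists w (yRw & z R^2 w)) — i.e. a generalized confluence (Geach) condition.
A: fails — uRu, uRw but no w* with uRw* and wR²w*.
B: fails — uRs, uRs but no w with sRw and sR²w.
C: ✓.
Valid on: C.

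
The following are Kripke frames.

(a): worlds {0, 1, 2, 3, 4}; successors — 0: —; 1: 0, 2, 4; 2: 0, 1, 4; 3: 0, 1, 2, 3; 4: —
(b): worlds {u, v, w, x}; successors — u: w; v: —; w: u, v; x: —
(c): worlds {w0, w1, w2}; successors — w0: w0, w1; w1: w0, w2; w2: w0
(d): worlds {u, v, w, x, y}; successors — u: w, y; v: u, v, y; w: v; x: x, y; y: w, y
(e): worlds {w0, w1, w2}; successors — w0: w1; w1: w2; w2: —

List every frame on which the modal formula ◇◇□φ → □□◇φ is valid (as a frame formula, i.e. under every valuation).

(c)

Frame correspondent (Sahlqvist): ∀x ∀y ∀z ((xR²y ∧ xR²z) → ∃w (yRw ∧ zRw)) — i.e. a generalized confluence (Geach) condition.
(a): fails — 1R²0, 1R²0 but no w with 0Rw and 0Rw.
(b): fails — uR²u, uR²v but no t with uRt and vRt.
(c): satisfies the condition.
(d): fails — uR²w, uR²y but no t with wRt and yRt.
(e): fails — w0R²w2, w0R²w2 but no w with w2Rw and w2Rw.
Valid on: (c).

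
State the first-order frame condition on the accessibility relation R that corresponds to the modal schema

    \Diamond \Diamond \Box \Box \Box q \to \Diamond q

\forall x \forall y (x R^2 y \to \exists w (y R^3 w \wedge xRw))

This is a Sahlqvist (Geach-type) schema ◇^2□^3q → □^0◇^1q.
First-order correspondent: \forall x \forall y (x R^2 y \to \exists w (y R^3 w \wedge xRw)).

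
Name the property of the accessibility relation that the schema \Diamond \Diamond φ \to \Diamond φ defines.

Replacing φ by ¬φ and contraposing gives the equivalent schema □φ → □□φ.
Suppose □φ→□□φ is valid. Take Rxy, Ryz and set V(φ)={w : Rxw}. Then □φ at x, so □□φ at x, so □φ at y, so φ at z, i.e. Rxz.

transitivity: \forall x \forall y \forall z (Rxy \wedge Ryz \to Rxz)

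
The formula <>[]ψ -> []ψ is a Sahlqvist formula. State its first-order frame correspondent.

the Euclidean property

Replacing ψ by ¬ψ and contraposing gives the equivalent schema ◇ψ → □◇ψ.
Suppose ◇ψ→□◇ψ is valid. Take Rxy, Rxz and set V(ψ)={y}. Then ◇ψ at x, so □◇ψ at x, so ◇ψ at z, so some w with Rzw has ψ; w=y, i.e. Rzy. By symmetry of the argument, Ryz.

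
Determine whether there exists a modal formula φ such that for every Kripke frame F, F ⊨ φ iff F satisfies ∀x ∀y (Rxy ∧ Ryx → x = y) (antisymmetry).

Modal frame validity is preserved under surjective bounded morphisms.
The 8-cycle (worlds w0,w1,w2,w3,w4,w5,w6,w7 with w0→w1→w2→w3→w4→w5→w6→w7→w0) is antisymmetric. Sending even-indexed worlds to • and odd-indexed worlds to ∘ is a surjective bounded morphism onto the two-world frame with •↔∘, which is not antisymmetric.
So the class is not modally definable.

No — not modally definable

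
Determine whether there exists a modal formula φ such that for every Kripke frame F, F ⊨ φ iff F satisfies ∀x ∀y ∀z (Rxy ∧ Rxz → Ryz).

This is a Sahlqvist condition; the 5 axiom ◇q → □◇q defines it.
Suppose ◇q→□◇q is valid. Take Rxy, Rxz and set V(q)={y}. Then ◇q at x, so □◇q at x, so ◇q at z, so some w with Rzw has q; w=y, i.e. Rzy. By symmetry of the argument, Ryz.

Definable; ◇q → □◇q defines it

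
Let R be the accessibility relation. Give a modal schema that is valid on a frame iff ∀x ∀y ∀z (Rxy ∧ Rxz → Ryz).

◇s → □◇s

A defining formula is ◇s → □◇s (the 5 axiom).
Suppose ◇s→□◇s is valid. Take Rxy, Rxz and set V(s)={y}. Then ◇s at x, so □◇s at x, so ◇s at z, so some w with Rzw has s; w=y, i.e. Rzy. By symmetry of the argument, Ryz.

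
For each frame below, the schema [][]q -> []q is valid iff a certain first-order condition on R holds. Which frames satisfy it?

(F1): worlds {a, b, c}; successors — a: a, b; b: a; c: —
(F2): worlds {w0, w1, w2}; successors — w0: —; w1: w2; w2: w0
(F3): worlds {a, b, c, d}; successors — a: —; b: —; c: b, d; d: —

Frame correspondent (Sahlqvist): forall x forall y (Rxy -> exists z (Rxz & Rzy)) — i.e. density.
(F1): holds.
(F2): fails — Rw1w2 but no z with Rw1z and Rzw2.
(F3): fails — Rcb but no z with Rcz and Rzb.

(F1)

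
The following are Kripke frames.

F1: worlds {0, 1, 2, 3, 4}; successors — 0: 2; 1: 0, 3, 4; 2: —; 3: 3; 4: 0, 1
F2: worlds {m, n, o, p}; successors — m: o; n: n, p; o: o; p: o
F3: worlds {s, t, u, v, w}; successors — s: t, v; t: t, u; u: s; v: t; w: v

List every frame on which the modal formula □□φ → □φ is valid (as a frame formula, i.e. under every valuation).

This is the axiom for density; its first-order frame correspondent is ∀x ∀y (Rxy → ∃z (Rxz ∧ Rzy)).
F1: fails — R02 but no z with R0z and Rz2.
F2: condition met.
F3: fails — Rus but no z with Ruz and Rzs.

F2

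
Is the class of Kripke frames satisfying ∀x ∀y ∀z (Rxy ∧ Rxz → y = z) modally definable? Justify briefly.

Yes: it is partial functionality, defined by the CD schema ◇q → □q.
Suppose ◇q→□q is valid. Take Rxy, Rxz and set V(q)={y}. Then ◇q at x, so □q at x, so q at z, i.e. z=y.

Definable; ◇q → □q defines it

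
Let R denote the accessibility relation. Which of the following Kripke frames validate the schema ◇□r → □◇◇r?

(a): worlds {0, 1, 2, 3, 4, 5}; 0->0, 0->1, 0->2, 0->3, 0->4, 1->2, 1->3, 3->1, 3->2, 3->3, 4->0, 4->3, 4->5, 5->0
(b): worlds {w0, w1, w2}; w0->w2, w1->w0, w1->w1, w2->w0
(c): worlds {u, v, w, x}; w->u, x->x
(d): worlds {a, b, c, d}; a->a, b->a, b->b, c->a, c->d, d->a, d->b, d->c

(d)

The schema corresponds to a generalized confluence (Geach) condition: ∀x ∀y ∀z ((xRy ∧ xRz) → ∃w (yRw ∧ zR²w)).
(a): fails — 0R0, 0R2 but no w with 0Rw and 2R²w.
(b): fails — w0Rw2, w0Rw2 but no w with w2Rw and w2R²w.
(c): fails — wRu, wRu but no t with uRt and uR²t.
(d): condition met.
Valid on: (d).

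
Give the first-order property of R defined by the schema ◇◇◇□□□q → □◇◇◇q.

This is a Sahlqvist (Geach-type) schema ◇^3□^3q → □^1◇^3q.
Minimal-valuation argument: fix x; take any y with xR^3y and any z with xR^1z. Set V(q) to the set of worlds R-reachable from y in exactly 3 steps. Then □^3q holds at y, so the antecedent holds at x; validity forces ◇^3q at z, giving a w with zR^3w and yR^3w.
First-order correspondent: ∀x ∀y ∀z ((xR³y ∧ xRz) → ∃w (yR³w ∧ zR³w)).

∀x ∀y ∀z ((xR³y ∧ xRz) → ∃w (yR³w ∧ zR³w))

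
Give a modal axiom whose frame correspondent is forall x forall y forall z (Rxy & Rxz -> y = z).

This is partial functionality; the standard corresponding axiom is CD: ◇r → □r.
Suppose ◇r→□r is valid. Take Rxy, Rxz and set V(r)={y}. Then ◇r at x, so □r at x, so r at z, i.e. z=y.

◇r → □r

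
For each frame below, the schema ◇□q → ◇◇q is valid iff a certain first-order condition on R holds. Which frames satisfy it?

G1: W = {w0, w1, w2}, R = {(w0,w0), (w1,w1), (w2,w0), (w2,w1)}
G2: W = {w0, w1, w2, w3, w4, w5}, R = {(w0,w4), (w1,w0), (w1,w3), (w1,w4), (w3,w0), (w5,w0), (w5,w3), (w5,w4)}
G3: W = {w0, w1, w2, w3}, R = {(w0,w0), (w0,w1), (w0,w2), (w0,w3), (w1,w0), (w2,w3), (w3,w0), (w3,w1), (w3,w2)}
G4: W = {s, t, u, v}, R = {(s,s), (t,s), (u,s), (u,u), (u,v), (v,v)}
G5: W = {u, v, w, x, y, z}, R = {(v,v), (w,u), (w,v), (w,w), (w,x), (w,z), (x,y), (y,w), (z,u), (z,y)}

G1, G3, G4

This is the axiom for a generalized confluence (Geach) condition; its first-order frame correspondent is ∀x ∀y (xRy → ∃w (yRw ∧ xR²w)).
G1: holds.
G2: fails — w0Rw4 but no w with w4Rw and w0R²w.
G3: holds.
G4: holds.
G5: fails — wRu but no t with uRt and wR²t.
Valid on: G1, G3, G4.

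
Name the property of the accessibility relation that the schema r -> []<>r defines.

symmetry

Suppose r→□◇r is valid. Take Rxy and set V(r)={x}. Then r at x, so □◇r at x, so ◇r at y, so some z with Ryz has r; z=x, i.e. Ryx.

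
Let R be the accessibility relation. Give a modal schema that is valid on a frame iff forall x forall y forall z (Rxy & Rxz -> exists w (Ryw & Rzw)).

The condition is convergence. The .2 schema ◇□ψ → □◇ψ defines it.
Suppose ◇□ψ→□◇ψ is valid. Take Rxy, Rxz and set V(ψ)={w : Ryw}. Then □ψ at y so ◇□ψ at x, so □◇ψ at x, so ◇ψ at z, giving w with Rzw and Ryw.

◇□ψ → □◇ψ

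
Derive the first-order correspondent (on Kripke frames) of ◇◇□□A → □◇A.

∀x ∀y ∀z ((xR²y ∧ xRz) → ∃w (yR²w ∧ zRw))

This is a Sahlqvist (Geach-type) schema ◇^2□^2A → □^1◇^1A.
First-order correspondent: ∀x ∀y ∀z ((xR²y ∧ xRz) → ∃w (yR²w ∧ zRw)).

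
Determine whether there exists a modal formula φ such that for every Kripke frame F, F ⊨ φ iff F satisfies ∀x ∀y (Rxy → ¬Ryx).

Not modally definable

Modal frame validity is preserved under surjective bounded morphisms.
The 4-cycle (worlds w0,w1,w2,w3 with w0→w1→w2→w3→w0) is asymmetric. Mapping every world to a single reflexive point • is a surjective bounded morphism, and the reflexive point is not asymmetric (R•• but asymmetry requires ¬R••).
So the class is not modally definable.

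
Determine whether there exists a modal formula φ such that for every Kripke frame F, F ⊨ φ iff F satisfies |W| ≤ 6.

If a class were modally definable it would be closed under disjoint unions (Goldblatt–Thomason).
Any modal formula valid on each of 7 disjoint one-world frames is valid on their disjoint union (validity is preserved under disjoint unions). Each one-world frame has |W|=1≤6, but the union has |W|=7.
So no modal formula (or set of formulas) defines exactly the |W|≤6 frames.

No — not modally definable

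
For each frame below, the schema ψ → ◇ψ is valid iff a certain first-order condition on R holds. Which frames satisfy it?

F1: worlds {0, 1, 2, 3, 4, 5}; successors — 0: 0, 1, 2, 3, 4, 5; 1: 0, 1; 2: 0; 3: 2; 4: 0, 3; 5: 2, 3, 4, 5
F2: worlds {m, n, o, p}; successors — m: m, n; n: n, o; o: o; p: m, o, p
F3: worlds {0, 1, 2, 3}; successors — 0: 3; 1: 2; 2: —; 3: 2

The schema corresponds to reflexivity: ∀x Rxx.
F1: fails — world 2 does not see itself.
F2: satisfies the condition.
F3: fails — world 0 does not see itself.
Valid on: F2.

F2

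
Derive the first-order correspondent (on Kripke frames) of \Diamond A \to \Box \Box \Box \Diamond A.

\forall x \forall y \forall z ((xRy \wedge x R^3 z) \to \exists w (y = w \wedge zRw))

This is a Sahlqvist (Geach-type) schema ◇^1□^0A → □^3◇^1A.
Minimal-valuation argument: fix x; take any y with xR^1y and any z with xR^3z. Set V(A) to the set of worlds R-reachable from y in exactly 0 steps. Then □^0A holds at y, so the antecedent holds at x; validity forces ◇^1A at z, giving a w with zR^1w and yR^0w.
First-order correspondent: \forall x \forall y \forall z ((xRy \wedge x R^3 z) \to \exists w (y = w \wedge zRw)).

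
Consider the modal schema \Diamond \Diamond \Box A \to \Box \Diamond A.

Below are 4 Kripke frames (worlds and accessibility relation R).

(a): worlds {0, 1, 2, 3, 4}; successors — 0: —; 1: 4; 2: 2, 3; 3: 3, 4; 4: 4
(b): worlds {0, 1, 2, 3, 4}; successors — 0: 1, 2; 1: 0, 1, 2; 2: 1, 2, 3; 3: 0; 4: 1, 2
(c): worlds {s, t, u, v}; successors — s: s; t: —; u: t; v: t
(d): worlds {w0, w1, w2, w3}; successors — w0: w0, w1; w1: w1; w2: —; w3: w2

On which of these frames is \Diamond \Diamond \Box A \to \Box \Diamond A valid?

This is the axiom for a generalized confluence (Geach) condition; its first-order frame correspondent is \forall x \forall y \forall z ((x R^2 y \wedge xRz) \to \exists w (yRw \wedge zRw)).
(a): fails — 2R²4, 2R2 but no w with 4Rw and 2Rw.
(b): fails — 0R²3, 0R2 but no w with 3Rw and 2Rw.
(c): holds.
(d): holds.
Valid on: (c), (d).

(c), (d)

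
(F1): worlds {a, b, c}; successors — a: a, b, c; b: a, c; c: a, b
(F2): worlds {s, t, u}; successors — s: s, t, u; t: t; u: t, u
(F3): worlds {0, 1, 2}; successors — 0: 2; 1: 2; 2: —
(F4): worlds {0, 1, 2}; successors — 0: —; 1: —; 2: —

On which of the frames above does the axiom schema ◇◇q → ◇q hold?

(F2), (F3), (F4)

This is the axiom for transitivity; its first-order frame correspondent is ∀x ∀y ∀z (Rxy ∧ Ryz → Rxz).
(F1): fails — Rbc and Rcb but not Rbb.
(F2): condition met.
(F3): condition met.
(F4): condition met.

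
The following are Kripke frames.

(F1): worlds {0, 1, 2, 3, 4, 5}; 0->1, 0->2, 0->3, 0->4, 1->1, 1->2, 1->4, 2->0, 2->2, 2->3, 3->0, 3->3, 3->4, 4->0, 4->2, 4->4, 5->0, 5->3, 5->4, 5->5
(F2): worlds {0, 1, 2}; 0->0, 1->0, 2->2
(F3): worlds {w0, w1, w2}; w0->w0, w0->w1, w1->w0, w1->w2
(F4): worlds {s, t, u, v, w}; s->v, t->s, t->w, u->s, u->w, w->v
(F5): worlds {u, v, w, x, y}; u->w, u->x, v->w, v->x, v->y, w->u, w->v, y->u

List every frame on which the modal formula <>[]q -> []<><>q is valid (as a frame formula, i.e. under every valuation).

The schema corresponds to a generalized confluence (Geach) condition: forall x forall y forall z ((xRy & xRz) -> exists w (yRw & z R^2 w)).
(F1): satisfies the condition.
(F2): satisfies the condition.
(F3): fails — w1Rw0, w1Rw2 but no w with w0Rw and w2R²w.
(F4): fails — sRv, sRv but no w* with vRw* and vR²w*.
(F5): fails — uRw, uRw but no t with wRt and wR²t.
Valid on: (F1), (F2).

(F1), (F2)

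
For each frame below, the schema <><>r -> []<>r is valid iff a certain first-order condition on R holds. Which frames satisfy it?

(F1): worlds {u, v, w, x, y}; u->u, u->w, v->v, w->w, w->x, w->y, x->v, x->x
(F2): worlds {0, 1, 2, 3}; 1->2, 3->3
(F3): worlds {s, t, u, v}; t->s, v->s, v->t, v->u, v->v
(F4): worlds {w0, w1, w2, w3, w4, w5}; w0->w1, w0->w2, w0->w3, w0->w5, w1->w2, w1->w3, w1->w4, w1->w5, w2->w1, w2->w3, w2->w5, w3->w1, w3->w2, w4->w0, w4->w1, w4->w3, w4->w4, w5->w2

Frame correspondent (Sahlqvist): forall x forall y forall z ((x R^2 y & xRz) -> exists w (y = w & zRw)) — i.e. a generalized confluence (Geach) condition.
(F1): fails — uR²u, uRw but no t with u=t and wRt.
(F2): holds.
(F3): fails — vR²s, vRs but no w with s=w and sRw.
(F4): fails — w0R²w1, w0Rw1 but no w with w1=w and w1Rw.

(F2)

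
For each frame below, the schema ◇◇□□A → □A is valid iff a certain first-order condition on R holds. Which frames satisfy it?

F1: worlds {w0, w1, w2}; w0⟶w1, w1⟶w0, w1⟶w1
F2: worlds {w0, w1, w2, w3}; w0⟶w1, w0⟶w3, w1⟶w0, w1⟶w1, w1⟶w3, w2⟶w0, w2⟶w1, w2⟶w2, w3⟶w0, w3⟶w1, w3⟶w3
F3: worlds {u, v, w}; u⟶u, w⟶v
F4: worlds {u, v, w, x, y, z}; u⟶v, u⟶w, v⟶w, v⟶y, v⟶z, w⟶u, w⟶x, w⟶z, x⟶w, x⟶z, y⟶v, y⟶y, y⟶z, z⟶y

F1, F3

The schema corresponds to a generalized confluence (Geach) condition: ∀x ∀y ∀z ((xR²y ∧ xRz) → ∃w (yR²w ∧ z = w)).
F1: ✓.
F2: fails — w2R²w0, w2Rw2 but no w with w0R²w and w2=w.
F3: ✓.
F4: fails — uR²u, uRv but no t with uR²t and v=t.
Valid on: F1, F3.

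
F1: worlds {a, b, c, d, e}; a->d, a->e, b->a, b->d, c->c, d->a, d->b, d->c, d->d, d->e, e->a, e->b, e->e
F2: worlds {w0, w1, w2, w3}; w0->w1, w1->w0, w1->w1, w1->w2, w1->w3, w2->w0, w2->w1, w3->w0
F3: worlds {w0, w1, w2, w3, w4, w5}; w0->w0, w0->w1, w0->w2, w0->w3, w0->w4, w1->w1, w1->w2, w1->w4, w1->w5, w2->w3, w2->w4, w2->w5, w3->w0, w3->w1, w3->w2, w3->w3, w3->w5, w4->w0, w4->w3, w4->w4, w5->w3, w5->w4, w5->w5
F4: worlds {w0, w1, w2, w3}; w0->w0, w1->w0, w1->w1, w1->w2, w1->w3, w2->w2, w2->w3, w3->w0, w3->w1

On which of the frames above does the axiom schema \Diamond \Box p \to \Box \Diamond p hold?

F3

This is the axiom for convergence; its first-order frame correspondent is \forall x \forall y \forall z (Rxy \wedge Rxz \to \exists w (Ryw \wedge Rzw)).
F1: fails — Rdc and Rdb but c and b have no common successor.
F2: fails — Rw1w0 and Rw1w3 but w0 and w3 have no common successor.
F3: condition met.
F4: fails — Rw1w2 and Rw1w0 but w2 and w0 have no common successor.
Valid on: F3.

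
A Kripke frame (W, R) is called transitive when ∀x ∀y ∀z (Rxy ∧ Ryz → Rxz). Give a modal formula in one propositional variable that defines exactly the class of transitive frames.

□r → □□r

This is transitivity; the standard corresponding axiom is 4: □r → □□r.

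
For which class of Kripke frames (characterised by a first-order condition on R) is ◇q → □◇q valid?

the Euclidean property: ∀x ∀y ∀z (Rxy ∧ Rxz → Ryz)

Suppose ◇q→□◇q is valid. Take Rxy, Rxz and set V(q)={y}. Then ◇q at x, so □◇q at x, so ◇q at z, so some w with Rzw has q; w=y, i.e. Rzy. By symmetry of the argument, Ryz.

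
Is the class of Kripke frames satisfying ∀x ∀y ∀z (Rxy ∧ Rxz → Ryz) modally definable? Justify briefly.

The condition is the Euclidean property. A defining modal formula is ◇r → □◇r.
Suppose ◇r→□◇r is valid. Take Rxy, Rxz and set V(r)={y}. Then ◇r at x, so □◇r at x, so ◇r at z, so some w with Rzw has r; w=y, i.e. Rzy. By symmetry of the argument, Ryz.

Yes — defined by ◇r → □◇r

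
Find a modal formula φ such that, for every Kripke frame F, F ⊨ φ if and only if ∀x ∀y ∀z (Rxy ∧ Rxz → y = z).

◇r → □r

The condition is partial functionality. The CD schema ◇r → □r defines it.
Suppose ◇r→□r is valid. Take Rxy, Rxz and set V(r)={y}. Then ◇r at x, so □r at x, so r at z, i.e. z=y.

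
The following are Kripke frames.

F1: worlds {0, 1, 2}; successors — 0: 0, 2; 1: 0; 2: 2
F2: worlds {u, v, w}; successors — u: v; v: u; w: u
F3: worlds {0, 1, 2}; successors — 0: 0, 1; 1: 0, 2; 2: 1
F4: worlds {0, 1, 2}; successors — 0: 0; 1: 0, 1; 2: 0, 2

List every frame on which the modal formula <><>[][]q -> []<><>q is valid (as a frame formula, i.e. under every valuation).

F1, F3, F4

The schema corresponds to a generalized confluence (Geach) condition: forall x forall y forall z ((x R^2 y & xRz) -> exists w (y R^2 w & z R^2 w)).
F1: holds.
F2: fails — uR²u, uRv but no t with uR²t and vR²t.
F3: holds.
F4: holds.
Valid on: F1, F3, F4.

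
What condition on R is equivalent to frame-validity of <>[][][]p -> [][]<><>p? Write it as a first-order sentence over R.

forall x forall y forall z ((xRy & x R^2 z) -> exists w (y R^3 w & z R^2 w))

This is a Sahlqvist (Geach-type) schema ◇^1□^3p → □^2◇^2p.
Minimal-valuation argument: fix x; take any y with xR^1y and any z with xR^2z. Set V(p) to the set of worlds R-reachable from y in exactly 3 steps. Then □^3p holds at y, so the antecedent holds at x; validity forces ◇^2p at z, giving a w with zR^2w and yR^3w.
First-order correspondent: forall x forall y forall z ((xRy & x R^2 z) -> exists w (y R^3 w & z R^2 w)).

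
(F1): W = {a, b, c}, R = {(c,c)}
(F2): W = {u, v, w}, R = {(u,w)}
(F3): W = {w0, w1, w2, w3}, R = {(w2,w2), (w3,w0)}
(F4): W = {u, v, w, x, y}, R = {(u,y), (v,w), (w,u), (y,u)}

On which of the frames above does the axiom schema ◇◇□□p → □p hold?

Frame correspondent (Sahlqvist): ∀x ∀y ∀z ((xR²y ∧ xRz) → ∃w (yR²w ∧ z = w)) — i.e. a generalized confluence (Geach) condition.
(F1): condition met.
(F2): condition met.
(F3): condition met.
(F4): fails — uR²u, uRy but no t with uR²t and y=t.

(F1), (F2), (F3)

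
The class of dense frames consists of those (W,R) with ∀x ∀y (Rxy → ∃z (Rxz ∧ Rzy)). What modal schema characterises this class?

□□q → □q

The condition is density. The C4 schema □□q → □q defines it.
Suppose □□q→□q is valid. Take Rxy and set V(q)={w : xR²w}. Then □□q at x, so □q at x, so q at y, i.e. ∃z(Rxz∧Rzy).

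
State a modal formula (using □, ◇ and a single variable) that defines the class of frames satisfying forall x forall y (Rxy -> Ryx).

q → □◇q

This is symmetry; the standard corresponding axiom is B: q → □◇q.
Suppose q→□◇q is valid. Take Rxy and set V(q)={x}. Then q at x, so □◇q at x, so ◇q at y, so some z with Ryz has q; z=x, i.e. Ryx.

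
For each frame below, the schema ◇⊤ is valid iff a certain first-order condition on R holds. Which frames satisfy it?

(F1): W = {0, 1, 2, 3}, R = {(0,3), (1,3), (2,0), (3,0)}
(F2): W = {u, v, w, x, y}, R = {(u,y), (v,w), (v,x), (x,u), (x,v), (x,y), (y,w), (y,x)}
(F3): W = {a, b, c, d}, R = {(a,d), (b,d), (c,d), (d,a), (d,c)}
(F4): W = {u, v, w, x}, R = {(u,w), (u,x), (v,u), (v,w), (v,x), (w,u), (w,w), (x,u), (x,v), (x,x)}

(F1), (F3), (F4)

Frame correspondent (Sahlqvist): ∀x ∃y Rxy — i.e. seriality.
(F1): holds.
(F2): fails — world w has no successor.
(F3): holds.
(F4): holds.
Valid on: (F1), (F3), (F4).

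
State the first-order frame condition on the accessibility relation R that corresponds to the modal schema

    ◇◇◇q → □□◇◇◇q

This is a Sahlqvist (Geach-type) schema ◇^3□^0q → □^2◇^3q.
Minimal-valuation argument: fix x; take any y with xR^3y and any z with xR^2z. Set V(q) to the set of worlds R-reachable from y in exactly 0 steps. Then □^0q holds at y, so the antecedent holds at x; validity forces ◇^3q at z, giving a w with zR^3w and yR^0w.
First-order correspondent: ∀x ∀y ∀z ((xR³y ∧ xR²z) → ∃w (y = w ∧ zR³w)).

∀x ∀y ∀z ((xR³y ∧ xR²z) → ∃w (y = w ∧ zR³w))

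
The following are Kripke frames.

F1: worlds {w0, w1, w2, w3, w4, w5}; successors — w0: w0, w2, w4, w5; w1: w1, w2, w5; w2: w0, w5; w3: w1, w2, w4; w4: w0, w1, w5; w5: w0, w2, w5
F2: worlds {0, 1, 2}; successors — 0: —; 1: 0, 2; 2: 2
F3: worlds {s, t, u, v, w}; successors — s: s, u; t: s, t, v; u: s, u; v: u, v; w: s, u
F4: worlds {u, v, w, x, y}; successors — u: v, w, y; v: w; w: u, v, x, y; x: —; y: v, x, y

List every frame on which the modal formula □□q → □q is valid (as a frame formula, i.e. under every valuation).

F3

The schema corresponds to density: ∀x ∀y (Rxy → ∃z (Rxz ∧ Rzy)).
F1: fails — Rw3w4 but no z with Rw3z and Rzw4.
F2: fails — R10 but no z with R1z and Rz0.
F3: satisfies the condition.
F4: fails — Rwu but no z with Rwz and Rzu.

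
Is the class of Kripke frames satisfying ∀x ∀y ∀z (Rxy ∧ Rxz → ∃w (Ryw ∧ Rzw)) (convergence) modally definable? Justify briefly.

Yes: it is convergence, defined by the .2 schema ◇□p → □◇p.
Suppose ◇□p→□◇p is valid. Take Rxy, Rxz and set V(p)={w : Ryw}. Then □p at y so ◇□p at x, so □◇p at x, so ◇p at z, giving w with Rzw and Ryw.

Definable; ◇□p → □◇p defines it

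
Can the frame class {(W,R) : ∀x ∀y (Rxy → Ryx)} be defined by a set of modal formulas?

The condition is symmetry. A defining modal formula is r → □◇r.
Suppose r→□◇r is valid. Take Rxy and set V(r)={x}. Then r at x, so □◇r at x, so ◇r at y, so some z with Ryz has r; z=x, i.e. Ryx.

Definable; r → □◇r defines it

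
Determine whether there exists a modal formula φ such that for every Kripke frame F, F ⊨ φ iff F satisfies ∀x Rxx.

The condition is reflexivity. A defining modal formula is □p → p.
Suppose □p→p is valid. At any x set V(p)={w : Rxw}. Then □p holds at x, so p holds at x, i.e. Rxx.

Yes — defined by □p → p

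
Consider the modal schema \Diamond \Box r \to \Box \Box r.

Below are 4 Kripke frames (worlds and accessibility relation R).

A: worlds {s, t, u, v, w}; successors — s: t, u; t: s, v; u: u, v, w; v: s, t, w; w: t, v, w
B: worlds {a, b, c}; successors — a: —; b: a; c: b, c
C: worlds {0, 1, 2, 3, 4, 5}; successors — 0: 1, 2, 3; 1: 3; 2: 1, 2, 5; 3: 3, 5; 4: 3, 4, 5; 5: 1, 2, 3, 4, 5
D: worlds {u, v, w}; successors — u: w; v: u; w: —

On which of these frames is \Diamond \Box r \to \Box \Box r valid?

This is the axiom for a generalized confluence (Geach) condition; its first-order frame correspondent is \forall x \forall y \forall z ((xRy \wedge x R^2 z) \to \exists w (yRw \wedge z = w)).
A: fails — sRt, sR²u but no w* with tRw* and u=w*.
B: fails — cRb, cR²b but no w with bRw and b=w.
C: fails — 0R1, 0R²1 but no w with 1Rw and 1=w.
D: ✓.
Valid on: D.

D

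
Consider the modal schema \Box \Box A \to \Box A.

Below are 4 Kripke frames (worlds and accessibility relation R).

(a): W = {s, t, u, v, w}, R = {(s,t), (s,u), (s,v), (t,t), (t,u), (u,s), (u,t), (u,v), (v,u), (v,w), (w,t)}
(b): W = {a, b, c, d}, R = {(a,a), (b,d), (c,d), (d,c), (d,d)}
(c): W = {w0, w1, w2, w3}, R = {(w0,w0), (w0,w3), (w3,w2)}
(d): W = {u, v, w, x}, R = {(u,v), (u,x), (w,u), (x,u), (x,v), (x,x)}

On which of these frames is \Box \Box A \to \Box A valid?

The schema corresponds to density: \forall x \forall y (Rxy \to \exists z (Rxz \wedge Rzy)).
(a): fails — Rvw but no z with Rvz and Rzw.
(b): holds.
(c): fails — Rw3w2 but no z with Rw3z and Rzw2.
(d): fails — Rwu but no z with Rwz and Rzu.
Valid on: (b).

(b)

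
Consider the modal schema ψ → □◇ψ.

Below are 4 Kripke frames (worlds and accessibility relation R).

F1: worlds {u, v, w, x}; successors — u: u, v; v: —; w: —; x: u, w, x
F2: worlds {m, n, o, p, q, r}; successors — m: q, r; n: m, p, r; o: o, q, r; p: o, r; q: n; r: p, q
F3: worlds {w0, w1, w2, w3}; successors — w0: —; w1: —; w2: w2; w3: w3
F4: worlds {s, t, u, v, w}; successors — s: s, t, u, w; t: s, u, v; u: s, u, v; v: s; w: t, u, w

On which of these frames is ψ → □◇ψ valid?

The schema corresponds to symmetry: ∀x ∀y (Rxy → Ryx).
F1: fails — Ruv but not Rvu.
F2: fails — Rnr but not Rrn.
F3: holds.
F4: fails — Ruv but not Rvu.
Valid on: F3.

F3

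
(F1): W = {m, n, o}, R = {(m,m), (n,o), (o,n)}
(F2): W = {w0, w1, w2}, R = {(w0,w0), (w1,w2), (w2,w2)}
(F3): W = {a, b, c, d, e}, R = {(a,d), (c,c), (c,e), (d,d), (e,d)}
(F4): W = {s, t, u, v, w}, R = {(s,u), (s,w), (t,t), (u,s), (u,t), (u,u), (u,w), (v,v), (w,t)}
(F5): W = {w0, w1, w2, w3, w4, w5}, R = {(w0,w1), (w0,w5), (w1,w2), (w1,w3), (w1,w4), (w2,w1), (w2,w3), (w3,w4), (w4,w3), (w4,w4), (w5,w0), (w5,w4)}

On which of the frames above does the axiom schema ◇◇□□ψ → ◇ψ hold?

Frame correspondent (Sahlqvist): ∀x ∀y (xR²y → ∃w (yR²w ∧ xRw)) — i.e. a generalized confluence (Geach) condition.
(F1): fails — nR²n but no w with nR²w and nRw.
(F2): ✓.
(F3): fails — cR²d but no w with dR²w and cRw.
(F4): fails — sR²t but no w* with tR²w* and sRw*.
(F5): fails — w0R²w0 but no w with w0R²w and w0Rw.
Valid on: (F2).

(F2)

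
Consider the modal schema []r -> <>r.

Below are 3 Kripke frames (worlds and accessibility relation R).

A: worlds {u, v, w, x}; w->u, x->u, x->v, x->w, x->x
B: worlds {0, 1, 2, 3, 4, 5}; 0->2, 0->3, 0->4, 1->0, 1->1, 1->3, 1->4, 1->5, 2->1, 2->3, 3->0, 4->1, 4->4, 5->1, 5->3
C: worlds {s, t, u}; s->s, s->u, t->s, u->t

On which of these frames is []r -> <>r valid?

B, C

This is the axiom for seriality; its first-order frame correspondent is forall x exists y Rxy.
A: fails — world u has no successor.
B: ✓.
C: ✓.
Valid on: B, C.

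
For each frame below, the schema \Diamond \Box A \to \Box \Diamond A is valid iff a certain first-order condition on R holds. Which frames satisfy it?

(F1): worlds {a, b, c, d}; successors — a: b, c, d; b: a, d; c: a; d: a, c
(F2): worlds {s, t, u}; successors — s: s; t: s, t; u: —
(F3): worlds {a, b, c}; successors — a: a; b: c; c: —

This is the axiom for convergence; its first-order frame correspondent is \forall x \forall y \forall z (Rxy \wedge Rxz \to \exists w (Ryw \wedge Rzw)).
(F1): fails — Rdc and Rda but c and a have no common successor.
(F2): ✓.
(F3): fails — Rbc and Rbc but c and c have no common successor.

(F2)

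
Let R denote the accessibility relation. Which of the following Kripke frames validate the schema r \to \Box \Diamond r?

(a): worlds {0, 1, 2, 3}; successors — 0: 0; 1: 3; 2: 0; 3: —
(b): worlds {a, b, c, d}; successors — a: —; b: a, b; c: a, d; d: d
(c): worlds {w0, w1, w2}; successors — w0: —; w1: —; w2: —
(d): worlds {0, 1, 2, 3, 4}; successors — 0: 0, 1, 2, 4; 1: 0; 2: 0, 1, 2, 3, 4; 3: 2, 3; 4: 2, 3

(c)

This is the axiom for symmetry; its first-order frame correspondent is \forall x \forall y (Rxy \to Ryx).
(a): fails — R20 but not R02.
(b): fails — Rcd but not Rdc.
(c): holds.
(d): fails — R43 but not R34.
Valid on: (c).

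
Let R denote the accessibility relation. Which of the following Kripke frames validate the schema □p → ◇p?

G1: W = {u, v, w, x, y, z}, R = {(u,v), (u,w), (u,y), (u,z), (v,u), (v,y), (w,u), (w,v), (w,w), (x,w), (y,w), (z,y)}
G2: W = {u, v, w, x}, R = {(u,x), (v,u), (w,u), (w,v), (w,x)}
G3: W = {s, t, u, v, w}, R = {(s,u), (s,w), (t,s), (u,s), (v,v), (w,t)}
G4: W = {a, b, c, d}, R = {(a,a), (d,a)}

G1, G3

The schema corresponds to seriality: ∀x ∃y Rxy.
G1: condition met.
G2: fails — world x has no successor.
G3: condition met.
G4: fails — world b has no successor.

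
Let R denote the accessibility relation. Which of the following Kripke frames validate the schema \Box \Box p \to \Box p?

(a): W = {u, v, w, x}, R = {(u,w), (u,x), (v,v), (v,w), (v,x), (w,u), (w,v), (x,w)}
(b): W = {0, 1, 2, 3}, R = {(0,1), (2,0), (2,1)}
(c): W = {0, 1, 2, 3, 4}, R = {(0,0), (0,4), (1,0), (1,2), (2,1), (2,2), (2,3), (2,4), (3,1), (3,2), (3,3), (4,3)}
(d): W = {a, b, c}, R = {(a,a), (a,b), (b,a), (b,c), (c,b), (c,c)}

This is the axiom for density; its first-order frame correspondent is \forall x \forall y (Rxy \to \exists z (Rxz \wedge Rzy)).
(a): fails — Rxw but no z with Rxz and Rzw.
(b): fails — R01 but no z with R0z and Rz1.
(c): holds.
(d): holds.
Valid on: (c), (d).

(c), (d)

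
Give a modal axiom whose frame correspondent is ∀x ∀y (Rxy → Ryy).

□(□q → q)

This is shift-reflexivity; the standard corresponding axiom is T□: □(□q → q).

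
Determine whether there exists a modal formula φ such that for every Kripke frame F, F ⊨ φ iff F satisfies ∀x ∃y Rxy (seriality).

Yes — defined by □r → ◇r

This is a Sahlqvist condition; the D axiom □r → ◇r defines it.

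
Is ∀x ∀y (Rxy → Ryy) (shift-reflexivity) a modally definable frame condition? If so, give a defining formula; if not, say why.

This is a Sahlqvist condition; the T□ axiom □(□q → q) defines it.
Suppose □(□q→q) is valid. Take Rxy and set V(q)={w : Ryw}. Then at y, □q holds; since □(□q→q) at x, □q→q at y, so q at y, i.e. Ryy.

Definable; □(□q → q) defines it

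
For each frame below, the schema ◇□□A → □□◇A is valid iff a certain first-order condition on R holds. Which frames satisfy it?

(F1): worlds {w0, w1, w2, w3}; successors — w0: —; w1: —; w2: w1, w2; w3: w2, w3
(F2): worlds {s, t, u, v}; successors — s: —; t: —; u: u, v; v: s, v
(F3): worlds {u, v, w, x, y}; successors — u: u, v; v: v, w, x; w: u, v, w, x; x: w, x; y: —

(F3)

This is the axiom for a generalized confluence (Geach) condition; its first-order frame correspondent is ∀x ∀y ∀z ((xRy ∧ xR²z) → ∃w (yR²w ∧ zRw)).
(F1): fails — w2Rw1, w2R²w1 but no w with w1R²w and w1Rw.
(F2): fails — uRu, uR²s but no w with uR²w and sRw.
(F3): condition met.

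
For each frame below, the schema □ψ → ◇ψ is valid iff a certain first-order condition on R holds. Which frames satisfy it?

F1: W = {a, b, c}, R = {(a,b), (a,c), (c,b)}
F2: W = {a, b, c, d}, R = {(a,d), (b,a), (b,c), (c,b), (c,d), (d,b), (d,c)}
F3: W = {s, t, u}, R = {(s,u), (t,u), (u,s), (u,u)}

Frame correspondent (Sahlqvist): ∀x ∃y Rxy — i.e. seriality.
F1: fails — world b has no successor.
F2: satisfies the condition.
F3: satisfies the condition.

F2, F3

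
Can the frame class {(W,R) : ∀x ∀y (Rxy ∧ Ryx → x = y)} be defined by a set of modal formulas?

Not modally definable

Modal frame validity is preserved under surjective bounded morphisms.
The 8-cycle (worlds 0,1,2,3,4,5,6,7 with 0→1→2→3→4→5→6→7→0) is antisymmetric. Sending even-indexed worlds to s and odd-indexed worlds to t is a surjective bounded morphism onto the two-world frame with s↔t, which is not antisymmetric.
So the class is not modally definable.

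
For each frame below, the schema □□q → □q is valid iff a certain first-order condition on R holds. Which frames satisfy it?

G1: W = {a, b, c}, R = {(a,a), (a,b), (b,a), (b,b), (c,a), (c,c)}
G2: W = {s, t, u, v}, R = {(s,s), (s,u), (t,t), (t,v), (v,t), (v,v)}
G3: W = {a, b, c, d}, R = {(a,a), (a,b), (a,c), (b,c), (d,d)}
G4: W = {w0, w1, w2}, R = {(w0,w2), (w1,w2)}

Frame correspondent (Sahlqvist): ∀x ∀y (Rxy → ∃z (Rxz ∧ Rzy)) — i.e. density.
G1: holds.
G2: holds.
G3: fails — Rbc but no z with Rbz and Rzc.
G4: fails — Rw1w2 but no z with Rw1z and Rzw2.
Valid on: G1, G2.

G1, G2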